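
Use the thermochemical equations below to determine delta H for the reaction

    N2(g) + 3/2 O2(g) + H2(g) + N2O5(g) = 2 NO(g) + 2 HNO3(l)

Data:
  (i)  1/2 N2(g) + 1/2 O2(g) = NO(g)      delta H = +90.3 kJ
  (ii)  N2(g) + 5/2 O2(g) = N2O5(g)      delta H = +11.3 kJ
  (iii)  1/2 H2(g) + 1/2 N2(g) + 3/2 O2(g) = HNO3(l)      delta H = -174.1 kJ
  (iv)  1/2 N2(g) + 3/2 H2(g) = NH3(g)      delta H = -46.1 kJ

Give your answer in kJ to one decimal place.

delta H = -178.9 kJ

(i) × 2: (2)·(+90.3) = +180.6 kJ
(ii) reversed: -11.3 kJ
(iii) × 2: (2)·(-174.1) = -348.2 kJ
(iv): not needed.
Since enthalpy is a state function, delta H = (2)·(+90.3) + (-1)·(+11.3) + (2)·(-174.1) = -178.9 kJ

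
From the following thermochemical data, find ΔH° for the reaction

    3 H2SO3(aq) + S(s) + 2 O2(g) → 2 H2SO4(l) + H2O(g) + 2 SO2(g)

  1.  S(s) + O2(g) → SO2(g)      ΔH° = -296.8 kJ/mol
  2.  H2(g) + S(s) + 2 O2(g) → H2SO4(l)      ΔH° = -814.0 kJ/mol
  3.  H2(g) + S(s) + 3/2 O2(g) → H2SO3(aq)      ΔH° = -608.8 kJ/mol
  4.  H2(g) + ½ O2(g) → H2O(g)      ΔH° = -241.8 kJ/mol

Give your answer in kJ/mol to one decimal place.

eq. 1 × 2: (2)·(-296.8) = -593.6 kJ/mol
eq. 2 × 2: (2)·(-814.0) = -1628.0 kJ/mol
eq. 3 reversed and × 3: (-3)·(-608.8) = +1826.4 kJ/mol
eq. 4 as written: -241.8 kJ/mol
Combining the equations, ΔH° = (2)·(-296.8) + (2)·(-814.0) + (-3)·(-608.8) + (1)·(-241.8) = -637.0 kJ/mol

ΔH° = -637.0 kJ/mol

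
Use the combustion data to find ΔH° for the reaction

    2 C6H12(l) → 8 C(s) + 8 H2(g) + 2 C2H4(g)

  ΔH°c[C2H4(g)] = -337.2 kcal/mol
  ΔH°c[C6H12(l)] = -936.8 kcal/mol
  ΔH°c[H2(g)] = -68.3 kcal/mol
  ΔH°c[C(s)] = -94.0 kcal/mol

ΔH° = 99.2 kcal/mol

Using ΔH = Σ nΔHc°(reactants) − Σ nΔHc°(products):
= [2·(-936.8)] − [8·(-94.0) + 8·(-68.3) + 2·(-337.2)]
= 99.2 kcal/mol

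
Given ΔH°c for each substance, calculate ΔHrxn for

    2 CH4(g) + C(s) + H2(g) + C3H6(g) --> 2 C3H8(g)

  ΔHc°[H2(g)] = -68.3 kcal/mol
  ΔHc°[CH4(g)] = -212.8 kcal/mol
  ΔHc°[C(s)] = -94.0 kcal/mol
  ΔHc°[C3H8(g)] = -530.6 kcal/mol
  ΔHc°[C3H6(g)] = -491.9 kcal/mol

Using ΔH = Σ nΔHc°(reactants) − Σ nΔHc°(products):
= [2·(-212.8) + 1·(-94.0) + 1·(-68.3) + 1·(-491.9)] − [2·(-530.6)]
= -18.6 kcal/mol

ΔHrxn = -18.6 kcal/mol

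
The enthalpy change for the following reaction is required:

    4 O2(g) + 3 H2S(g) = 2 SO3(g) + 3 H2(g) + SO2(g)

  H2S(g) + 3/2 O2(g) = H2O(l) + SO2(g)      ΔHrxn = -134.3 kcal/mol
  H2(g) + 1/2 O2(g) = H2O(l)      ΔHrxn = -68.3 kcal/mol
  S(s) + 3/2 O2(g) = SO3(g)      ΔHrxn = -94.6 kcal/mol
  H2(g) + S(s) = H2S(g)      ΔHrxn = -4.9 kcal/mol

equation 1 as written: -134.3 kcal/mol
equation 2 reversed: +68.3 kcal/mol
equation 3 × 2: (2)·(-94.6) = -189.2 kcal/mol
equation 4 reversed and × 2: (-2)·(-4.9) = +9.8 kcal/mol
Summing the manipulated equations, ΔHrxn = (-134.3) + (+68.3) + (-189.2) + (+9.8) = -245.4 kcal/mol

ΔHrxn = -245.4 kcal/mol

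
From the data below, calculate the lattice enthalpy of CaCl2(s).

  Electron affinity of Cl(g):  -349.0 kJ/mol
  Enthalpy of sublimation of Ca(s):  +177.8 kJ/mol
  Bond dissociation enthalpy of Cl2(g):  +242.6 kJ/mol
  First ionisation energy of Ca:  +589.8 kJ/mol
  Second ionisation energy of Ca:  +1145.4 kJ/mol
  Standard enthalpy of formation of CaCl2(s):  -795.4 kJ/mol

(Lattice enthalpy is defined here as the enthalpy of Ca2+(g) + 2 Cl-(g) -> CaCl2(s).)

ΔHf° = 1·ΔHsub + 1·(ΣIE) + 1·D(Cl2) + 2·EA + U
-795.4 = 1·(+177.8) + 1·(+1735.2) + 1·(+242.6) + 2·(-349.0) + U
U = -795.4 − (+1457.6) = -2253.0 kJ/mol

U = -2253.0 kJ/mol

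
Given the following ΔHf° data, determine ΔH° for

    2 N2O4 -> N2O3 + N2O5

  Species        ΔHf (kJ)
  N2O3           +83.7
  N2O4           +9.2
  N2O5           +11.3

ΔH° = 76.6 kJ

Products: 1·(+83.7) + 1·(+11.3) = +95.0
Reactants: 2·(+9.2) = +18.4
ΔH° = (+95.0) − (+18.4) = 76.6 kJ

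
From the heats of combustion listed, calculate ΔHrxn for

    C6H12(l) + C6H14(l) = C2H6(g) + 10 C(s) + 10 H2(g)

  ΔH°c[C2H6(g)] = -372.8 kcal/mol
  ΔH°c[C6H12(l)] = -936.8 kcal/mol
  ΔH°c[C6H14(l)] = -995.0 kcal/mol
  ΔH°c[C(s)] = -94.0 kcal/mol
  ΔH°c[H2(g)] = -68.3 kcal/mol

ΔHrxn = 64.0 kcal/mol

Using ΔH = Σ nΔHc°(reactants) − Σ nΔHc°(products):
= [1·(-936.8) + 1·(-995.0)] − [1·(-372.8) + 10·(-94.0) + 10·(-68.3)]
= 64.0 kcal/mol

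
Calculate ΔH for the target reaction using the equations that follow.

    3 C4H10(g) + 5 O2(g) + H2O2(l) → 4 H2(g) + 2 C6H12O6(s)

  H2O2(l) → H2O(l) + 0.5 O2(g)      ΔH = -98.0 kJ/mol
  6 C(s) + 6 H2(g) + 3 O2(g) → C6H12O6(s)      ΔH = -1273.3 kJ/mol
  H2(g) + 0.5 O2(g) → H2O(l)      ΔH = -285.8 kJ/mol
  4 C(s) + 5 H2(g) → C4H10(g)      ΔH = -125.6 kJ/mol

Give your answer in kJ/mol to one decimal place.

ΔH = -1982.0 kJ/mol

equation 1 as written (H2O2(l) already on the reactant side): -98.0 kJ/mol
equation 2 × 2 (scale by 2 for the 2 C6H12O6(s)): (2)·(-1273.3) = -2546.6 kJ/mol
equation 3 reversed: +285.8 kJ/mol
equation 4 reversed and × 3 (C4H10(g) must end up as a reactant; scale by 3 for the 3 C4H10(g)): (-3)·(-125.6) = +376.8 kJ/mol
ΔH = (-98.0) + (-2546.6) + (+285.8) + (+376.8) = -1982.0 kJ/mol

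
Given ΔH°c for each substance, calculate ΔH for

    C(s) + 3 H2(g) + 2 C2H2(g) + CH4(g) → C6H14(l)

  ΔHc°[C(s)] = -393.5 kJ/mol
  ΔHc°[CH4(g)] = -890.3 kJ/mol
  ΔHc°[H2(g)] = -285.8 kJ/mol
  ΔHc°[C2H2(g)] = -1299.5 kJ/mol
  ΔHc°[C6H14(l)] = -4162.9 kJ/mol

ΔH = -577.3 kJ/mol

Using ΔH = Σ nΔHc°(reactants) − Σ nΔHc°(products):
= [1·(-393.5) + 3·(-285.8) + 2·(-1299.5) + 1·(-890.3)] − [1·(-4162.9)]
= -577.3 kJ/mol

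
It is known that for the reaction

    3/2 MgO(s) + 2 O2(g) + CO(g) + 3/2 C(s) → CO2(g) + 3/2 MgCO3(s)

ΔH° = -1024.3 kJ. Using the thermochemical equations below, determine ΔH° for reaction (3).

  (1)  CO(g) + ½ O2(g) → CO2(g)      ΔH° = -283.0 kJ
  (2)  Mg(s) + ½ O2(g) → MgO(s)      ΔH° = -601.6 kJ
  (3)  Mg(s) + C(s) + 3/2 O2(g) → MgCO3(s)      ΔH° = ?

ΔH° = -1095.8 kJ

(1) as written (CO(g) already on the reactant side): -283.0 kJ
(2) reversed and × 3/2 (MgO(s) must end up as a reactant; ×3/2 to match 3/2 MgO(s) in the target): (-3/2)·(-601.6) = +902.4 kJ
(3) × 3/2 (scale by 3/2 for the 3/2 MgCO3(s)): contributes 3/2·x
-1024.3 = (-283.0) + (+902.4) + 3/2·x
x = (-1024.3 − (+619.4)) / (3/2) = -1095.8 kJ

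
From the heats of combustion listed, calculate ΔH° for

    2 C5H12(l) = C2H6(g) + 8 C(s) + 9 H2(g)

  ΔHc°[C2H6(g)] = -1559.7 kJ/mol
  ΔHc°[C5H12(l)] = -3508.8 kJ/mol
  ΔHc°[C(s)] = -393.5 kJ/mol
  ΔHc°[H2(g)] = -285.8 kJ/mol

ΔH° = 262.3 kJ/mol

With combustion enthalpies, reactants minus products:
= [2·(-3508.8)] − [1·(-1559.7) + 8·(-393.5) + 9·(-285.8)]
= 262.3 kJ/mol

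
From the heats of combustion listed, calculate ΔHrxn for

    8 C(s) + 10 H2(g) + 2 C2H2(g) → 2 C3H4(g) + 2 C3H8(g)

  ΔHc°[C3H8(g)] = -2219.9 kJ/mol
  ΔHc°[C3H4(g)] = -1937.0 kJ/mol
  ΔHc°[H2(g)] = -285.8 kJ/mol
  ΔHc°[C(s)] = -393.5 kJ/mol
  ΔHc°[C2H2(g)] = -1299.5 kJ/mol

Using ΔH = Σ nΔHc°(reactants) − Σ nΔHc°(products):
= [8·(-393.5) + 10·(-285.8) + 2·(-1299.5)] − [2·(-1937.0) + 2·(-2219.9)]
= -291.2 kJ/mol

ΔHrxn = -291.2 kJ/mol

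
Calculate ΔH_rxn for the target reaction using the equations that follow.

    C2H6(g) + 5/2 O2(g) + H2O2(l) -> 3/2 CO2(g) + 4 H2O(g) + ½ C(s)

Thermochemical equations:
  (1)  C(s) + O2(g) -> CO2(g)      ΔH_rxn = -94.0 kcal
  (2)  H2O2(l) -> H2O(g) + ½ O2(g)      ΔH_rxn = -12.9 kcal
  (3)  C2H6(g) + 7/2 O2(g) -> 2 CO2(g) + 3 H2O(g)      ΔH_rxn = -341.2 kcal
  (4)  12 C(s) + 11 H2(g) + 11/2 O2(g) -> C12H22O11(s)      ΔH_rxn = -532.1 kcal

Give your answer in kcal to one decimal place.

ΔH_rxn = -307.1 kcal

(1) reversed and × 1/2: (-1/2)·(-94.0) = +47.0 kcal
(2) as written: -12.9 kcal
(3) as written: -341.2 kcal
(4): not needed.
Since enthalpy is a state function, ΔH_rxn = (+47.0) + (-12.9) + (-341.2) = -307.1 kcal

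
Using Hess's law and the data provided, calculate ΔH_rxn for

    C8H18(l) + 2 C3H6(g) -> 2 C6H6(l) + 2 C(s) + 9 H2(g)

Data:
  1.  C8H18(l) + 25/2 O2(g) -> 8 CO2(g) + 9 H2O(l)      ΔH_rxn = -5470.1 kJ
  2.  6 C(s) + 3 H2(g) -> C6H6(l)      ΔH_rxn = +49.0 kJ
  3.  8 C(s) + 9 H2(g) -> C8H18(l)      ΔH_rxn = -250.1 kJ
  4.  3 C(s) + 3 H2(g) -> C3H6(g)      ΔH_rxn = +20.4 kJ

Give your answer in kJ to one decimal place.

eq. 1: not needed (H2O(l) appears nowhere else).
eq. 2 × 2 (scale by 2 for the 2 C6H6(l)): (2)·(+49.0) = +98.0 kJ
eq. 3 reversed: +250.1 kJ
eq. 4 reversed and × 2 (reverse to put C3H6(g) on the reactant side; ×2 to match 2 C3H6(g) in the target): (-2)·(+20.4) = -40.8 kJ
Combining the equations, ΔH_rxn = (+98.0) + (+250.1) + (-40.8) = 307.3 kJ

ΔH_rxn = 307.3 kJ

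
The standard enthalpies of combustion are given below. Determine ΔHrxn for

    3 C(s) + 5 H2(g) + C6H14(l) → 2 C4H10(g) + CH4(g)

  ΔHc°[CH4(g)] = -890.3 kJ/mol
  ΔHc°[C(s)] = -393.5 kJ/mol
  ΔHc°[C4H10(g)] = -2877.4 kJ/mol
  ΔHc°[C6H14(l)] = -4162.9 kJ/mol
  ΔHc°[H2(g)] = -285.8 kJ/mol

ΔHrxn = -127.3 kJ/mol

With combustion enthalpies, reactants minus products:
= [3·(-393.5) + 5·(-285.8) + 1·(-4162.9)] − [2·(-2877.4) + 1·(-890.3)]
= -127.3 kJ/mol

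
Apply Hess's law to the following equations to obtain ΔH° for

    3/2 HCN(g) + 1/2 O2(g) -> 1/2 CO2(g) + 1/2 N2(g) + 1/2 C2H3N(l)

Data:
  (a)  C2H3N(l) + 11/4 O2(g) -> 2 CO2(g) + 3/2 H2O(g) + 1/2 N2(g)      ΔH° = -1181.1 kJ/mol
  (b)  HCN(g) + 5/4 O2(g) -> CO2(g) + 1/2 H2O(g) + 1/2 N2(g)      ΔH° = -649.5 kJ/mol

(a) reversed and × 1/2: (-1/2)·(-1181.1) = +590.55 kJ/mol
(b) × 3/2: (3/2)·(-649.5) = -974.25 kJ/mol
By Hess's law, ΔH° = (-1/2)·(-1181.1) + (3/2)·(-649.5) = -383.7 kJ/mol

ΔH° = -383.7 kJ/mol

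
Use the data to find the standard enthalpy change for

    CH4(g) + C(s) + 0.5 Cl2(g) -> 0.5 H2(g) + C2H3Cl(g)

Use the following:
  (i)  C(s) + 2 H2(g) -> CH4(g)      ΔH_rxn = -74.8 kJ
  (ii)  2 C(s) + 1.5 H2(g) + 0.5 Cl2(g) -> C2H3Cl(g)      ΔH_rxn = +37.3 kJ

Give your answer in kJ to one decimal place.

ΔH_rxn = 112.1 kJ

(i) reversed: +74.8 kJ
(ii) as written: +37.3 kJ
Combining the equations, ΔH_rxn = (-1)·(-74.8) + (1)·(+37.3) = 112.1 kJ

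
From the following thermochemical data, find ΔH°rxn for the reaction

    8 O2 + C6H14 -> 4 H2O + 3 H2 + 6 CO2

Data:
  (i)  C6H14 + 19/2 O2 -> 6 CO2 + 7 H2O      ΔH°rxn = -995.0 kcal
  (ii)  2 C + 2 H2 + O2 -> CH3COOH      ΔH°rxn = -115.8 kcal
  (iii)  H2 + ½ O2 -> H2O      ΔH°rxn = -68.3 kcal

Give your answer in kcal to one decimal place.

ΔH°rxn = -790.1 kcal

(i) as written (C6H14 already on the reactant side): -995.0 kcal
(ii): not needed (C appears nowhere else).
(iii) reversed and × 3: (-3)·(-68.3) = +204.9 kcal
Summing the manipulated equations, ΔH°rxn = (-995.0) + (+204.9) = -790.1 kcal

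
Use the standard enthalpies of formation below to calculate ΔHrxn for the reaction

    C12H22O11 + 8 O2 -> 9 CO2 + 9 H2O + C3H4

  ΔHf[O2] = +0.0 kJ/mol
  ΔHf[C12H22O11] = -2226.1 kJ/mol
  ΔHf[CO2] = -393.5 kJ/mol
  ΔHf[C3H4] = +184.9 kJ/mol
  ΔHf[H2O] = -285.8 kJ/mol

ΔH°rxn = Σ nΔHf°(products) − Σ nΔHf°(reactants).
Products: 9·(-393.5) + 9·(-285.8) + 1·(+184.9) = -5928.8
Reactants: 1·(-2226.1) + 8·(+0.0) = -2226.1
ΔHrxn = (-5928.8) − (-2226.1) = -3702.7 kJ/mol

ΔHrxn = -3702.7 kJ/mol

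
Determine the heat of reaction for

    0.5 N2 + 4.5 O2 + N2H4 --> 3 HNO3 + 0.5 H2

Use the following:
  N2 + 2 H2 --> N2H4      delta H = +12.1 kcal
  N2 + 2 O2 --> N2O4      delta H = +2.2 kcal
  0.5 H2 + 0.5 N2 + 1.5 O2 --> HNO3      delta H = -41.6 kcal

delta H = -136.9 kcal

equation 1 reversed (N2H4 must end up as a reactant): -12.1 kcal
equation 2: not needed (N2O4 appears nowhere else).
equation 3 × 3 (×3 to match 3 HNO3 in the target): (3)·(-41.6) = -124.8 kcal
delta H = (-12.1) + (-124.8) = -136.9 kcal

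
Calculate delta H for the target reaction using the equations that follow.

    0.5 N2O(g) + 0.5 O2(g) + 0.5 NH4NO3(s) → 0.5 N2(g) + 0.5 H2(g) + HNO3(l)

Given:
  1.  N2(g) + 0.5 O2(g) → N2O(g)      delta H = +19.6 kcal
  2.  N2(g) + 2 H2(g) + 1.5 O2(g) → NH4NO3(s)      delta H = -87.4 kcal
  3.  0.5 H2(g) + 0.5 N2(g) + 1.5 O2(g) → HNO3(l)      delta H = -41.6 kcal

delta H = -7.7 kcal

eq. 1 reversed and × 1/2: (-1/2)·(+19.6) = -9.8 kcal
eq. 2 reversed and × 1/2: (-1/2)·(-87.4) = +43.7 kcal
eq. 3 as written: -41.6 kcal
By Hess's law, delta H = (-1/2)·(+19.6) + (-1/2)·(-87.4) + (1)·(-41.6) = -7.7 kcal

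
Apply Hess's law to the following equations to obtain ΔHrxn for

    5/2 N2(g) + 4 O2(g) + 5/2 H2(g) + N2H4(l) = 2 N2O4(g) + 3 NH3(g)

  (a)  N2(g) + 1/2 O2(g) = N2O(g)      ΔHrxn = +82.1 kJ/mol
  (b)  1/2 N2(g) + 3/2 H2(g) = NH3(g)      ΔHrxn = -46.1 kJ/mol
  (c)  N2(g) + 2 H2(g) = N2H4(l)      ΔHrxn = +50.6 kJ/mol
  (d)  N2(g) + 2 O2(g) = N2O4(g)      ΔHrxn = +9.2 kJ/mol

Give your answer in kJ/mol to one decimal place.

ΔHrxn = -170.5 kJ/mol

(a): not needed.
(b) × 3: (3)·(-46.1) = -138.3 kJ/mol
(c) reversed: -50.6 kJ/mol
(d) × 2: (2)·(+9.2) = +18.4 kJ/mol
ΔHrxn = (-138.3) + (-50.6) + (+18.4) = -170.5 kJ/mol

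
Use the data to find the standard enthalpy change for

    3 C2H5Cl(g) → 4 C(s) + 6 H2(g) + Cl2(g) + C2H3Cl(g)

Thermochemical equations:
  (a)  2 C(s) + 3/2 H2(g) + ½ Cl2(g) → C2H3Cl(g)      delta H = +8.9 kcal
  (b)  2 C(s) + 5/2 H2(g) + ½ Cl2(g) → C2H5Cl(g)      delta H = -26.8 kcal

(a) as written (C2H3Cl(g) already on the product side): +8.9 kcal
(b) reversed and × 3 (reverse to put C2H5Cl(g) on the reactant side; ×3 to match 3 C2H5Cl(g) in the target): (-3)·(-26.8) = +80.4 kcal
Summing the manipulated equations, delta H = (+8.9) + (+80.4) = 89.3 kcal

delta H = 89.3 kcal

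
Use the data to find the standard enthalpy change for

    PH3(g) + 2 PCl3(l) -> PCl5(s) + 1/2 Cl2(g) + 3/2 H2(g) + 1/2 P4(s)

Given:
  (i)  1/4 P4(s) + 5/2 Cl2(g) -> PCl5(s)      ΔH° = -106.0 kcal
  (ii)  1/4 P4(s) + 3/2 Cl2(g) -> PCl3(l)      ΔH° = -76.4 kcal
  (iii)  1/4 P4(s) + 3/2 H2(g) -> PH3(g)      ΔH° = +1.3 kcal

ΔH° = 45.5 kcal

(i) as written (PCl5(s) already on the product side): -106.0 kcal
(ii) reversed and × 2 (PCl3(l) must end up as a reactant; scale by 2 for the 2 PCl3(l)): (-2)·(-76.4) = +152.8 kcal
(iii) reversed (reverse to put PH3(g) on the reactant side): -1.3 kcal
Combining the equations, ΔH° = (1)·(-106.0) + (-2)·(-76.4) + (-1)·(+1.3) = 45.5 kcal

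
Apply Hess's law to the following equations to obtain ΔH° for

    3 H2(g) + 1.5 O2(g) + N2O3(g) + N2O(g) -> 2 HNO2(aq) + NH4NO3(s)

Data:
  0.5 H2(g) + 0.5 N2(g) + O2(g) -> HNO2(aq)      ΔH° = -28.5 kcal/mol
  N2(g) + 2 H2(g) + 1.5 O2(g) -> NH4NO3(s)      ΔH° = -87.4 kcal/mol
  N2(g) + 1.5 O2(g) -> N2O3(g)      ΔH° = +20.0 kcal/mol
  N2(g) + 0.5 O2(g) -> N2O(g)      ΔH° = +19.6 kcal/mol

ΔH° = -184.0 kcal/mol

equation 1 × 2: (2)·(-28.5) = -57.0 kcal/mol
equation 2 as written: -87.4 kcal/mol
equation 3 reversed: -20.0 kcal/mol
equation 4 reversed: -19.6 kcal/mol
ΔH° = (-57.0) + (-87.4) + (-20.0) + (-19.6) = -184.0 kcal/mol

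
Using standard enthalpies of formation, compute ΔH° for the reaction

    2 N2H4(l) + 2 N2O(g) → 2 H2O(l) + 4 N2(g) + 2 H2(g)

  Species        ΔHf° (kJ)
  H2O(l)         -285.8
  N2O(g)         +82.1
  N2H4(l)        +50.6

Products: 2·(-285.8) + 4·(+0.0) + 2·(+0.0) = -571.6
Reactants: 2·(+50.6) + 2·(+82.1) = +265.4
ΔH° = (-571.6) − (+265.4) = -837.0 kJ

ΔH° = -837.0 kJ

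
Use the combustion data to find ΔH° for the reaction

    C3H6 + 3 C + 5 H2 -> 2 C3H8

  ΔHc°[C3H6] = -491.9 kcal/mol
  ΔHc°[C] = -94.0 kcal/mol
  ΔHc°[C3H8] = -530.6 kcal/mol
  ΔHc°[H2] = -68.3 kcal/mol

With combustion enthalpies, reactants minus products:
= [1·(-491.9) + 3·(-94.0) + 5·(-68.3)] − [2·(-530.6)]
= -54.2 kcal/mol

ΔH° = -54.2 kcal/mol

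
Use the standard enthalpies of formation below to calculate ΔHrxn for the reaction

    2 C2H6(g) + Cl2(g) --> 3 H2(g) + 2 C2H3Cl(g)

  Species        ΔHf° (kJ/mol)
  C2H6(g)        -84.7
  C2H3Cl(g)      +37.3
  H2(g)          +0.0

ΔHrxn = 244.0 kJ/mol

Products: 3·(+0.0) + 2·(+37.3) = +74.6
Reactants: 2·(-84.7) + 1·(+0.0) = -169.4
ΔHrxn = (+74.6) − (-169.4) = 244.0 kJ/mol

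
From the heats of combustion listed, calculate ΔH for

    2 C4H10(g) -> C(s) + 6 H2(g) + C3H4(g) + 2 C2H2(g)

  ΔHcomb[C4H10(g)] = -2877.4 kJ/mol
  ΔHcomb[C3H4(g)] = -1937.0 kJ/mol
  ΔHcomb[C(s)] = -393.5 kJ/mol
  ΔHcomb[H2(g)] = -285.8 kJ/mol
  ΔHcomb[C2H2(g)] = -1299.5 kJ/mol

ΔH = 889.5 kJ/mol

With combustion enthalpies, reactants minus products:
= [2·(-2877.4)] − [1·(-393.5) + 6·(-285.8) + 1·(-1937.0) + 2·(-1299.5)]
= 889.5 kJ/mol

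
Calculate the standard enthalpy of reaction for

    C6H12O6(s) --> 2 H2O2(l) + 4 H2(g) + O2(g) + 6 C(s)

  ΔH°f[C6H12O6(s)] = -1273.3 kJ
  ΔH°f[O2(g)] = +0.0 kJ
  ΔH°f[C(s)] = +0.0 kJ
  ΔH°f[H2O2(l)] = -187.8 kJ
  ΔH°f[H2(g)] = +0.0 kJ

Products: 2·(-187.8) + 4·(+0.0) + 1·(+0.0) + 6·(+0.0) = -375.6
Reactants: 1·(-1273.3) = -1273.3
ΔH°rxn = (-375.6) − (-1273.3) = 897.7 kJ

ΔH°rxn = 897.7 kJ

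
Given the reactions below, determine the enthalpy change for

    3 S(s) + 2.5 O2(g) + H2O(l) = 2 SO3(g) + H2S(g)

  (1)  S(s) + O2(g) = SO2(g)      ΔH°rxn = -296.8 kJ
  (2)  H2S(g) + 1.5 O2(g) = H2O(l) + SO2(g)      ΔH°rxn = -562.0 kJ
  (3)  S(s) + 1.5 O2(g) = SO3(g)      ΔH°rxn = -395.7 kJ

ΔH°rxn = -526.2 kJ

(1) as written: -296.8 kJ
(2) reversed: +562.0 kJ
(3) × 2: (2)·(-395.7) = -791.4 kJ
Since enthalpy is a state function, ΔH°rxn = (-296.8) + (+562.0) + (-791.4) = -526.2 kJ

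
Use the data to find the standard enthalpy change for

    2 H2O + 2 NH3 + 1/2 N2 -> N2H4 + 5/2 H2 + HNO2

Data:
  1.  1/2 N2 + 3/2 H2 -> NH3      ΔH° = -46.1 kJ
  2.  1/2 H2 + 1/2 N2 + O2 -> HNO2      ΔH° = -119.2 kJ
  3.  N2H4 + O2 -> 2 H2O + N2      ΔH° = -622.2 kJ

eq. 1 reversed and × 2: (-2)·(-46.1) = +92.2 kJ
eq. 2 as written: -119.2 kJ
eq. 3 reversed: +622.2 kJ
By Hess's law, ΔH° = (-2)·(-46.1) + (1)·(-119.2) + (-1)·(-622.2) = 595.2 kJ

ΔH° = 595.2 kJ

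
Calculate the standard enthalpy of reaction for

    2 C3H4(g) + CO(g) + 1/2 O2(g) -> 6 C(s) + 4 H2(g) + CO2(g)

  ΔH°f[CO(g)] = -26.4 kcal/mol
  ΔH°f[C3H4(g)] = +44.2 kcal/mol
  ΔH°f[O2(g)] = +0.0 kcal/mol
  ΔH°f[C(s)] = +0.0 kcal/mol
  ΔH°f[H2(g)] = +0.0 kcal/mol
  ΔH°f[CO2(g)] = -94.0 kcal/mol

Products: 6·(+0.0) + 4·(+0.0) + 1·(-94.0) = -94.0
Reactants: 2·(+44.2) + 1·(-26.4) + 1/2·(+0.0) = +62.0
ΔHrxn = (-94.0) − (+62.0) = -156.0 kcal/mol

ΔHrxn = -156.0 kcal/mol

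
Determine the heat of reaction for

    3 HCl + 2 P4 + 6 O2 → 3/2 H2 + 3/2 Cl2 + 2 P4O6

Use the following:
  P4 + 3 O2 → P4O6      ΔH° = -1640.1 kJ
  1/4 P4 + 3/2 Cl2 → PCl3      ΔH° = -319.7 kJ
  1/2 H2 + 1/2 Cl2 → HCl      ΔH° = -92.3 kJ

equation 1 × 2 (×2 to match 2 P4O6 in the target): (2)·(-1640.1) = -3280.2 kJ
equation 2: not needed (PCl3 appears nowhere else).
equation 3 reversed and × 3 (reverse to put HCl on the reactant side; scale by 3 for the 3 HCl): (-3)·(-92.3) = +276.9 kJ
ΔH° = (2)·(-1640.1) + (-3)·(-92.3) = -3003.3 kJ

ΔH° = -3003.3 kJ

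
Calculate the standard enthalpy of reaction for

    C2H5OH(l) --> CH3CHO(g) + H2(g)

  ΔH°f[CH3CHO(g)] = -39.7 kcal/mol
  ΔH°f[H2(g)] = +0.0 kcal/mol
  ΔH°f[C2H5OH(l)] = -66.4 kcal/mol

Products: 1·(-39.7) + 1·(+0.0) = -39.7
Reactants: 1·(-66.4) = -66.4
ΔHrxn = (-39.7) − (-66.4) = 26.7 kcal/mol

ΔHrxn = 26.7 kcal/mol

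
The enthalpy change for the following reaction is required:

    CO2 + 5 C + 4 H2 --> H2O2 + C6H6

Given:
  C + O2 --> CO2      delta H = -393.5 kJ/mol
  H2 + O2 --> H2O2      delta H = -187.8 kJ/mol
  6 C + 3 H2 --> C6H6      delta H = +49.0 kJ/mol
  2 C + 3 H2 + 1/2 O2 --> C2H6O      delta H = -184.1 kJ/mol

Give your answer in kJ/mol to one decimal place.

equation 1 reversed: +393.5 kJ/mol
equation 2 as written: -187.8 kJ/mol
equation 3 as written: +49.0 kJ/mol
equation 4: not needed.
delta H = (+393.5) + (-187.8) + (+49.0) = 254.7 kJ/mol

delta H = 254.7 kJ/mol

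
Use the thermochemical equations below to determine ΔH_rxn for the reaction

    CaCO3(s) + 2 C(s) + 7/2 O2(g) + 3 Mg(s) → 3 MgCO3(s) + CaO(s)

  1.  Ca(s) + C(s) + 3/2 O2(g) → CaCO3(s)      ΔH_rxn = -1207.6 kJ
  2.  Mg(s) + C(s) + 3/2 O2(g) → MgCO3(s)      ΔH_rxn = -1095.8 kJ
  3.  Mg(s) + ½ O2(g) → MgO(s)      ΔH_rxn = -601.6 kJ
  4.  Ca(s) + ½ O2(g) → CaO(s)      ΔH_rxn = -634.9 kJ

ΔH_rxn = -2714.7 kJ

eq. 1 reversed (CaCO3(s) must end up as a reactant): +1207.6 kJ
eq. 2 × 3 (scale by 3 for the 3 MgCO3(s)): (3)·(-1095.8) = -3287.4 kJ
eq. 3: not needed (MgO(s) appears nowhere else).
eq. 4 as written (CaO(s) already on the product side): -634.9 kJ
Combining the equations, ΔH_rxn = (+1207.6) + (-3287.4) + (-634.9) = -2714.7 kJ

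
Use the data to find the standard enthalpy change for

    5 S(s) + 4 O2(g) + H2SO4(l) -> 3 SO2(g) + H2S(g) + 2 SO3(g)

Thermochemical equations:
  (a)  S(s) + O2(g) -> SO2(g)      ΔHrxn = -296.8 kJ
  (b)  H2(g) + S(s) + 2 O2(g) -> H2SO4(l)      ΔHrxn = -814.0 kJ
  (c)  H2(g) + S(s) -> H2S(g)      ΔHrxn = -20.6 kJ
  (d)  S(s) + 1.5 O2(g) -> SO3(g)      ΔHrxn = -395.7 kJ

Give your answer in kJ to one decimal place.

(a) × 3: (3)·(-296.8) = -890.4 kJ
(b) reversed: +814.0 kJ
(c) as written: -20.6 kJ
(d) × 2: (2)·(-395.7) = -791.4 kJ
ΔHrxn = (-890.4) + (+814.0) + (-20.6) + (-791.4) = -888.4 kJ

ΔHrxn = -888.4 kJ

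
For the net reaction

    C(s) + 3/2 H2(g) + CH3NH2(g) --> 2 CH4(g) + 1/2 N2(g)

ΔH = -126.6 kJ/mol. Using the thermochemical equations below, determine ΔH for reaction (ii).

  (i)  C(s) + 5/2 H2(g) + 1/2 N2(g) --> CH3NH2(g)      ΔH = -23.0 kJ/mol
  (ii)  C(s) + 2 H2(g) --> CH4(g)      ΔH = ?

(i) reversed: +23.0 kJ/mol
(ii) × 2: contributes 2·x
-126.6 = (+23.0) + 2·x
x = (-126.6 − (+23.0)) / (2) = -74.8 kJ/mol

ΔH = -74.8 kJ/mol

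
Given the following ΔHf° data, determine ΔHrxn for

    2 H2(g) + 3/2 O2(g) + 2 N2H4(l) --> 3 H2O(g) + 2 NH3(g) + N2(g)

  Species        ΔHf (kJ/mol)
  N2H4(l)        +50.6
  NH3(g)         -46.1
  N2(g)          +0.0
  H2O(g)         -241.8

ΔHrxn = -918.8 kJ/mol

Products: 3·(-241.8) + 2·(-46.1) + 1·(+0.0) = -817.6
Reactants: 2·(+0.0) + 3/2·(+0.0) + 2·(+50.6) = +101.2
ΔHrxn = (-817.6) − (+101.2) = -918.8 kJ/mol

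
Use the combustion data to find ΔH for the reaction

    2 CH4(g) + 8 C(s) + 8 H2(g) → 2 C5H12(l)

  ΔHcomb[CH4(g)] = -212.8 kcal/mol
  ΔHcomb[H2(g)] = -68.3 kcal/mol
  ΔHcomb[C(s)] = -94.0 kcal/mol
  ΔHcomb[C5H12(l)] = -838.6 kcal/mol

ΔH = -46.8 kcal/mol

With combustion enthalpies, reactants minus products:
= [2·(-212.8) + 8·(-94.0) + 8·(-68.3)] − [2·(-838.6)]
= -46.8 kcal/mol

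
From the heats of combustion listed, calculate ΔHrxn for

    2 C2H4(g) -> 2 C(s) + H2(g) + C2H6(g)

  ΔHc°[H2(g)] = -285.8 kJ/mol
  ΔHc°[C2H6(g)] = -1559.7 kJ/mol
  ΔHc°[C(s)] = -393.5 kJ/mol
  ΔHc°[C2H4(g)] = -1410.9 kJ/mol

With combustion enthalpies, reactants minus products:
= [2·(-1410.9)] − [2·(-393.5) + 1·(-285.8) + 1·(-1559.7)]
= -189.3 kJ/mol

ΔHrxn = -189.3 kJ/mol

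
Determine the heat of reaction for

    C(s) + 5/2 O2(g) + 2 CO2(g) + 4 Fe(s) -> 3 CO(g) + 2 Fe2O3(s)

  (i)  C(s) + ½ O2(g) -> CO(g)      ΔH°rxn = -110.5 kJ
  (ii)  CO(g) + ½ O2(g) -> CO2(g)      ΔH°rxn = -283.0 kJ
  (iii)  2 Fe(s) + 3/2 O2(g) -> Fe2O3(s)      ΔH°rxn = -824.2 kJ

(i) as written (C(s) already on the reactant side): -110.5 kJ
(ii) reversed and × 2 (reverse to put CO2(g) on the reactant side; scale by 2 for the 2 CO2(g)): (-2)·(-283.0) = +566.0 kJ
(iii) × 2 (×2 to match 2 Fe2O3(s) in the target): (2)·(-824.2) = -1648.4 kJ
ΔH°rxn = (-110.5) + (+566.0) + (-1648.4) = -1192.9 kJ

ΔH°rxn = -1192.9 kJ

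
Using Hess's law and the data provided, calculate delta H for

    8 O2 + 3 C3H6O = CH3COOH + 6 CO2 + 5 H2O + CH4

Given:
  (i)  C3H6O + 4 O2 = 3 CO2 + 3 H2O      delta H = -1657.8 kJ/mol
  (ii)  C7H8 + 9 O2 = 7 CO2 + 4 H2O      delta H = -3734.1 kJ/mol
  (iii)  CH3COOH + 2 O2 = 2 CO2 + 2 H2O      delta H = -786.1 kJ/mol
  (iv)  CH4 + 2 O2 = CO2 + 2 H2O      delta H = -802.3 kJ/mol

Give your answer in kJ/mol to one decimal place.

delta H = -3385.0 kJ/mol

(i) × 3 (scale by 3 for the 3 C3H6O): (3)·(-1657.8) = -4973.4 kJ/mol
(ii): not needed (C7H8 appears nowhere else).
(iii) reversed (reverse to put CH3COOH on the product side): +786.1 kJ/mol
(iv) reversed (reverse to put CH4 on the product side): +802.3 kJ/mol
delta H = (3)·(-1657.8) + (-1)·(-786.1) + (-1)·(-802.3) = -3385.0 kJ/mol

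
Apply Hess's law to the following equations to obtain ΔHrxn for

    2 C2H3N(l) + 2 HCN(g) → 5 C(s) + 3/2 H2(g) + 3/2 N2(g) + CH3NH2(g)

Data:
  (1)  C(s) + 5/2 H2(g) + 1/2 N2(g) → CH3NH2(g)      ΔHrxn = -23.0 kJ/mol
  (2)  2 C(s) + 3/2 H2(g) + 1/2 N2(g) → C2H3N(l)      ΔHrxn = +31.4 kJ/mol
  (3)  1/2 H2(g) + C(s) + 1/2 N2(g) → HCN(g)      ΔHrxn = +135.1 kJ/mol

(1) as written: -23.0 kJ/mol
(2) reversed and × 2: (-2)·(+31.4) = -62.8 kJ/mol
(3) reversed and × 2: (-2)·(+135.1) = -270.2 kJ/mol
By Hess's law, ΔHrxn = (-23.0) + (-62.8) + (-270.2) = -356.0 kJ/mol

ΔHrxn = -356.0 kJ/mol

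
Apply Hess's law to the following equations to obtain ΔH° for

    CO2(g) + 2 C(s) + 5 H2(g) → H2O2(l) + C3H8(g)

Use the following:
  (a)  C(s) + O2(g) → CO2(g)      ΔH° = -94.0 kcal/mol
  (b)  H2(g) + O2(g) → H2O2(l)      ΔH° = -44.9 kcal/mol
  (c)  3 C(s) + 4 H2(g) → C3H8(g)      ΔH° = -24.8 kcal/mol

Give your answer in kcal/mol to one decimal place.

(a) reversed (CO2(g) must end up as a reactant): +94.0 kcal/mol
(b) as written (H2O2(l) already on the product side): -44.9 kcal/mol
(c) as written (C3H8(g) already on the product side): -24.8 kcal/mol
Combining the equations, ΔH° = (-1)·(-94.0) + (1)·(-44.9) + (1)·(-24.8) = 24.3 kcal/mol

ΔH° = 24.3 kcal/mol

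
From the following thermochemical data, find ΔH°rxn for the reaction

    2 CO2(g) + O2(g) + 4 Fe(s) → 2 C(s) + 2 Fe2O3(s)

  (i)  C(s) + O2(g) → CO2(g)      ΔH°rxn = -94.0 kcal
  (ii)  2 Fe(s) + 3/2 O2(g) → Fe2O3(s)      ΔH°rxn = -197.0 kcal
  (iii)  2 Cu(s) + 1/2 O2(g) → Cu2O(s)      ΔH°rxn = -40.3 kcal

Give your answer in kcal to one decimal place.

ΔH°rxn = -206.0 kcal

(i) reversed and × 2 (CO2(g) must end up as a reactant; scale by 2 for the 2 CO2(g)): (-2)·(-94.0) = +188.0 kcal
(ii) × 2 (×2 to match 2 Fe2O3(s) in the target): (2)·(-197.0) = -394.0 kcal
(iii): not needed (Cu2O(s) appears nowhere else).
ΔH°rxn = (-2)·(-94.0) + (2)·(-197.0) = -206.0 kcal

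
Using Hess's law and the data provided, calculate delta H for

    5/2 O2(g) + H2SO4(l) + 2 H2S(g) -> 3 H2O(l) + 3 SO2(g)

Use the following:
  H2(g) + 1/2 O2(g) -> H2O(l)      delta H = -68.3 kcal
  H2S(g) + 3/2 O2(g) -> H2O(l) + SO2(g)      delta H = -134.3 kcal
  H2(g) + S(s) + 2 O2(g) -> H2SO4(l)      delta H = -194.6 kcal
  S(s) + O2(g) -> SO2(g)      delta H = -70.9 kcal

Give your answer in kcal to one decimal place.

delta H = -213.2 kcal

equation 1 as written: -68.3 kcal
equation 2 × 2: (2)·(-134.3) = -268.6 kcal
equation 3 reversed: +194.6 kcal
equation 4 as written: -70.9 kcal
delta H = (-68.3) + (-268.6) + (+194.6) + (-70.9) = -213.2 kcal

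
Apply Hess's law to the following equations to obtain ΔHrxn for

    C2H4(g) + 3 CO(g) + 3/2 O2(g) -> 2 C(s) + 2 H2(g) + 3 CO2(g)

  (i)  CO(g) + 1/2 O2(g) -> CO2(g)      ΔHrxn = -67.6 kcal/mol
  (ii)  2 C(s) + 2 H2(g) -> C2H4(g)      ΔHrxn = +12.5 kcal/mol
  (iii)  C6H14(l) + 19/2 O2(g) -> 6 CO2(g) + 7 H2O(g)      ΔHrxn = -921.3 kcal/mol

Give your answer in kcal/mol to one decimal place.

(i) × 3: (3)·(-67.6) = -202.8 kcal/mol
(ii) reversed: -12.5 kcal/mol
(iii): not needed.
Summing the manipulated equations, ΔHrxn = (3)·(-67.6) + (-1)·(+12.5) = -215.3 kcal/mol

ΔHrxn = -215.3 kcal/mol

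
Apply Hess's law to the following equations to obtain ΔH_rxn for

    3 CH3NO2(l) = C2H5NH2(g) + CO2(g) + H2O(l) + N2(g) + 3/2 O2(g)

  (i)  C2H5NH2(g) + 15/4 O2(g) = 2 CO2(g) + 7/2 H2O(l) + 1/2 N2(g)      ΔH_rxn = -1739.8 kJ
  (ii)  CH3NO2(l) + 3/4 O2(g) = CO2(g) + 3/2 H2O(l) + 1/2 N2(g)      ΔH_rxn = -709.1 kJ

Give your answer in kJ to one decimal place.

(i) reversed: +1739.8 kJ
(ii) × 3: (3)·(-709.1) = -2127.3 kJ
ΔH_rxn = (-1)·(-1739.8) + (3)·(-709.1) = -387.5 kJ

ΔH_rxn = -387.5 kJ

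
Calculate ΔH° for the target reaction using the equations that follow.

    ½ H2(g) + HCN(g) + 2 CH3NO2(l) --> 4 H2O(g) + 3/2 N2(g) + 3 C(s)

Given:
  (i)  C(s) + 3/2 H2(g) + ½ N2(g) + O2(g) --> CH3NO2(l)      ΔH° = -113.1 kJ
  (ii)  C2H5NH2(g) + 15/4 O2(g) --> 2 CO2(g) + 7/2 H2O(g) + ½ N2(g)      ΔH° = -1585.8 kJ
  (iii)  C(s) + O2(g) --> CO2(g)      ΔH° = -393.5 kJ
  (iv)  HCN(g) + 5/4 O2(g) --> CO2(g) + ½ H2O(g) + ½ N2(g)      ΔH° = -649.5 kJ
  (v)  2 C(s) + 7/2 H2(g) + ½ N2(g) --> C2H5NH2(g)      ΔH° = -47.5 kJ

ΔH° = -876.1 kJ

(i) reversed and × 2: (-2)·(-113.1) = +226.2 kJ
(ii) as written: -1585.8 kJ
(iii) reversed and × 3: (-3)·(-393.5) = +1180.5 kJ
(iv) as written: -649.5 kJ
(v) as written: -47.5 kJ
ΔH° = (-2)·(-113.1) + (1)·(-1585.8) + (-3)·(-393.5) + (1)·(-649.5) + (1)·(-47.5) = -876.1 kJ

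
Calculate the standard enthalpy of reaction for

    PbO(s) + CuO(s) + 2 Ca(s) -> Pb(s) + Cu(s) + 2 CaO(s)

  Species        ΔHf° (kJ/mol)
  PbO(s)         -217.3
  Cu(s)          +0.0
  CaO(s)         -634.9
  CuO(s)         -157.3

Products: 1·(+0.0) + 1·(+0.0) + 2·(-634.9) = -1269.8
Reactants: 1·(-217.3) + 1·(-157.3) + 2·(+0.0) = -374.6
ΔH° = (-1269.8) − (-374.6) = -895.2 kJ/mol

ΔH° = -895.2 kJ/mol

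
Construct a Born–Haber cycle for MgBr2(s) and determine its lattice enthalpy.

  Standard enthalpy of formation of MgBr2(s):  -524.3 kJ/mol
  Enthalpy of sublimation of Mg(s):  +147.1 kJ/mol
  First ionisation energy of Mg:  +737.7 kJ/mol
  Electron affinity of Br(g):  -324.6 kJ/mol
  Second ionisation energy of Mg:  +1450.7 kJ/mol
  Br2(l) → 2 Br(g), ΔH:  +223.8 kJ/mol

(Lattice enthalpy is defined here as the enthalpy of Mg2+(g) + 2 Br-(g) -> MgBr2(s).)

ΔHf° = 1·ΔHsub + 1·(ΣIE) + 1·D(Br2) + 2·EA + U
-524.3 = 1·(+147.1) + 1·(+2188.4) + 1·(+223.8) + 2·(-324.6) + U
U = -524.3 − (+1910.1) = -2434.4 kJ/mol

U = -2434.4 kJ/mol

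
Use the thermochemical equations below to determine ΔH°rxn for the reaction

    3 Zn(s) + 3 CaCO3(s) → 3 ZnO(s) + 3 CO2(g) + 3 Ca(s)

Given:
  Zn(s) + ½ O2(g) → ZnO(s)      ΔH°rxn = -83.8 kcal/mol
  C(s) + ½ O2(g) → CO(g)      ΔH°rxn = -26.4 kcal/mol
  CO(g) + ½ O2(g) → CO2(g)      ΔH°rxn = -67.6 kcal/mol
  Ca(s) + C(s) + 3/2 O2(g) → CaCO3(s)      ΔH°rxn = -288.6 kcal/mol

ΔH°rxn = 332.4 kcal/mol

equation 1 × 3 (scale by 3 for the 3 ZnO(s)): (3)·(-83.8) = -251.4 kcal/mol
equation 2 × 3: (3)·(-26.4) = -79.2 kcal/mol
equation 3 × 3 (×3 to match 3 CO2(g) in the target): (3)·(-67.6) = -202.8 kcal/mol
equation 4 reversed and × 3 (CaCO3(s) must end up as a reactant; ×3 to match 3 CaCO3(s) in the target): (-3)·(-288.6) = +865.8 kcal/mol
ΔH°rxn = (3)·(-83.8) + (3)·(-26.4) + (3)·(-67.6) + (-3)·(-288.6) = 332.4 kcal/mol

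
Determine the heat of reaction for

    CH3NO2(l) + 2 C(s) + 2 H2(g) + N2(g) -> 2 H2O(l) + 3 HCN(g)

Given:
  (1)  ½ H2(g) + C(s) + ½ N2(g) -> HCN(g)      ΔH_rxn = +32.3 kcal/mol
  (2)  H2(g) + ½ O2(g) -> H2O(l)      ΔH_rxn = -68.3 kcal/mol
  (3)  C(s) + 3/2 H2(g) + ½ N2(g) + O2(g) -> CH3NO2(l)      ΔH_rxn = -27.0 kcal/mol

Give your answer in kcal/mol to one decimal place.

(1) × 3 (scale by 3 for the 3 HCN(g)): (3)·(+32.3) = +96.9 kcal/mol
(2) × 2 (×2 to match 2 H2O(l) in the target): (2)·(-68.3) = -136.6 kcal/mol
(3) reversed (CH3NO2(l) must end up as a reactant): +27.0 kcal/mol
Combining the equations, ΔH_rxn = (+96.9) + (-136.6) + (+27.0) = -12.7 kcal/mol

ΔH_rxn = -12.7 kcal/mol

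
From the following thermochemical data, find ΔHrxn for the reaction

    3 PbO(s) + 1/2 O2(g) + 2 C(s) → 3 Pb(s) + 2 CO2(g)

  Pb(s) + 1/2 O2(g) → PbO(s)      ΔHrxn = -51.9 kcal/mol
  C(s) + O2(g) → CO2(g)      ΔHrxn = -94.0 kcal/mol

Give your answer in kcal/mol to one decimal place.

equation 1 reversed and × 3 (reverse to put PbO(s) on the reactant side; scale by 3 for the 3 PbO(s)): (-3)·(-51.9) = +155.7 kcal/mol
equation 2 × 2 (×2 to match 2 CO2(g) in the target): (2)·(-94.0) = -188.0 kcal/mol
Summing the manipulated equations, ΔHrxn = (+155.7) + (-188.0) = -32.3 kcal/mol

ΔHrxn = -32.3 kcal/mol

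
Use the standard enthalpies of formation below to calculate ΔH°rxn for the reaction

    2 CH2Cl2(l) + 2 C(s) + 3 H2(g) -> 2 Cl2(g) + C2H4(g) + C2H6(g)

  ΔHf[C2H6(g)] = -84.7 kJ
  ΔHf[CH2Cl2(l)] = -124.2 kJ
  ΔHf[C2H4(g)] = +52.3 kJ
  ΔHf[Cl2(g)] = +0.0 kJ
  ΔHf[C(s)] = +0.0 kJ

Products: 2·(+0.0) + 1·(+52.3) + 1·(-84.7) = -32.4
Reactants: 2·(-124.2) + 2·(+0.0) + 3·(+0.0) = -248.4
ΔH°rxn = (-32.4) − (-248.4) = 216.0 kJ

ΔH°rxn = 216.0 kJ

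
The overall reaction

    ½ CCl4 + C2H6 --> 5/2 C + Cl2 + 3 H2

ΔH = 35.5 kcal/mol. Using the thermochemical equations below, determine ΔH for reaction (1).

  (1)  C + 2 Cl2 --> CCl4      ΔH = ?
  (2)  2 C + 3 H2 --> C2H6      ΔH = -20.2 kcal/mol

(1) reversed and × 1/2 (CCl4 must end up as a reactant; ×1/2 to match 1/2 CCl4 in the target): contributes −1/2·x
(2) reversed (C2H6 must end up as a reactant): +20.2 kcal/mol
+35.5 = (+20.2) − 1/2·x
x = (+35.5 − (+20.2)) / (-1/2) = -30.6 kcal/mol

ΔH = -30.6 kcal/mol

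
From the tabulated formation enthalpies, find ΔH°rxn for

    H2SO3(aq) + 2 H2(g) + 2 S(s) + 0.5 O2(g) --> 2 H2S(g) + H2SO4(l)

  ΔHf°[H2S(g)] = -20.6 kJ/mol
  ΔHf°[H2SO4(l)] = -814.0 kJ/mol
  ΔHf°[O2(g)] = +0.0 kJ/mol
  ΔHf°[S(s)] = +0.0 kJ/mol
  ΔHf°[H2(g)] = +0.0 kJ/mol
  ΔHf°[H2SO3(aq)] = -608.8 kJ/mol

ΔH°rxn = -246.4 kJ/mol

Products: 2·(-20.6) + 1·(-814.0) = -855.2
Reactants: 1·(-608.8) + 2·(+0.0) + 2·(+0.0) + 1/2·(+0.0) = -608.8
ΔH°rxn = (-855.2) − (-608.8) = -246.4 kJ/mol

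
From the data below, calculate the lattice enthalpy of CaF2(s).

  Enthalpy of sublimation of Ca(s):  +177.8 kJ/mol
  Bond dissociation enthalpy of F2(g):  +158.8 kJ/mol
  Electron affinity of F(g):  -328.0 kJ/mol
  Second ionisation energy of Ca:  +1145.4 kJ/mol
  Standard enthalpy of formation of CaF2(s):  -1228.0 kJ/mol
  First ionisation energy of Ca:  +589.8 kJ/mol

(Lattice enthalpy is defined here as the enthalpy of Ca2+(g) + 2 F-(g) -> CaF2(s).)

U = -2643.8 kJ/mol

ΔHf° = 1·ΔHsub + 1·(ΣIE) + 1·D(F2) + 2·EA + U
-1228.0 = 1·(+177.8) + 1·(+1735.2) + 1·(+158.8) + 2·(-328.0) + U
U = -1228.0 − (+1415.8) = -2643.8 kJ/mol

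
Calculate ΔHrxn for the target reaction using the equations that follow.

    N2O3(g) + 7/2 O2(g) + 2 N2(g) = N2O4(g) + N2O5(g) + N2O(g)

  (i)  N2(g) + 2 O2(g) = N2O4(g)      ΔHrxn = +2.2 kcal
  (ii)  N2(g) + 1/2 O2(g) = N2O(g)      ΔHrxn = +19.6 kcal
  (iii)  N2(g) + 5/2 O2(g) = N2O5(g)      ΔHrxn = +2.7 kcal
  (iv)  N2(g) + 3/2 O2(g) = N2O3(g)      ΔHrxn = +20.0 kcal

ΔHrxn = 4.5 kcal

(i) as written: +2.2 kcal
(ii) as written: +19.6 kcal
(iii) as written: +2.7 kcal
(iv) reversed: -20.0 kcal
Summing the manipulated equations, ΔHrxn = (+2.2) + (+19.6) + (+2.7) + (-20.0) = 4.5 kcal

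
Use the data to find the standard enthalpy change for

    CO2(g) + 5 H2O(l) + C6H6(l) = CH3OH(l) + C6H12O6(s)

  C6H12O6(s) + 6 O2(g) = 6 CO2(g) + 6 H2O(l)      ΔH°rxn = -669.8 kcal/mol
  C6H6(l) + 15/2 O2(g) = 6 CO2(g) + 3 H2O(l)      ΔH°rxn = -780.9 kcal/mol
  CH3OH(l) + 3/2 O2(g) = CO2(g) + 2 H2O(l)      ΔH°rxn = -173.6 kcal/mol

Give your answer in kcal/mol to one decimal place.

ΔH°rxn = 62.5 kcal/mol

equation 1 reversed (C6H12O6(s) must end up as a product): +669.8 kcal/mol
equation 2 as written (C6H6(l) already on the reactant side): -780.9 kcal/mol
equation 3 reversed (reverse to put CH3OH(l) on the product side): +173.6 kcal/mol
ΔH°rxn = (+669.8) + (-780.9) + (+173.6) = 62.5 kcal/mol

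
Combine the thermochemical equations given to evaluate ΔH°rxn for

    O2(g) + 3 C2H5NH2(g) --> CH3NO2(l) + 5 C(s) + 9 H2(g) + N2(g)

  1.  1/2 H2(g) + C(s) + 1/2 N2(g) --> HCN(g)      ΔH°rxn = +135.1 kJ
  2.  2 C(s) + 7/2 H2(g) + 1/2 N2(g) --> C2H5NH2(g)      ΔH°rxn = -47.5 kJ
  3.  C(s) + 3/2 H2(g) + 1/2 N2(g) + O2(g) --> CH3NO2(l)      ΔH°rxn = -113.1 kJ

eq. 1: not needed.
eq. 2 reversed and × 3: (-3)·(-47.5) = +142.5 kJ
eq. 3 as written: -113.1 kJ
Since enthalpy is a state function, ΔH°rxn = (+142.5) + (-113.1) = 29.4 kJ

ΔH°rxn = 29.4 kJ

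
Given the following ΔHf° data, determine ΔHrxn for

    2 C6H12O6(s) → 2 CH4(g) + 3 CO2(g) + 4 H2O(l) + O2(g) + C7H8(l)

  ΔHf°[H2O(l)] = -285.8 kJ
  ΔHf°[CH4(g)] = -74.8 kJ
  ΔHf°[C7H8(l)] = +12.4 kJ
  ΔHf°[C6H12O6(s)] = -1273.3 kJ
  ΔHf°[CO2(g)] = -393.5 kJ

ΔHrxn = 85.7 kJ

ΔH°rxn = Σ nΔHf°(products) − Σ nΔHf°(reactants).
Products: 2·(-74.8) + 3·(-393.5) + 4·(-285.8) + 1·(+0.0) + 1·(+12.4) = -2460.9
Reactants: 2·(-1273.3) = -2546.6
ΔHrxn = (-2460.9) − (-2546.6) = 85.7 kJ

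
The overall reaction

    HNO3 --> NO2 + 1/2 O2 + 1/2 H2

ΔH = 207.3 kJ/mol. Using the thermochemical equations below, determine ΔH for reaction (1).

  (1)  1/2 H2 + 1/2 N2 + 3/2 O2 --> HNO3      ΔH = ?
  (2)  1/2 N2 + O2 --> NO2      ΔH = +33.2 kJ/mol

ΔH = -174.1 kJ/mol

(1) reversed (reverse to put HNO3 on the reactant side): contributes −x
(2) as written (NO2 already on the product side): +33.2 kJ/mol
+207.3 = (+33.2) − x
x = (+207.3 − (+33.2)) / (-1) = -174.1 kJ/mol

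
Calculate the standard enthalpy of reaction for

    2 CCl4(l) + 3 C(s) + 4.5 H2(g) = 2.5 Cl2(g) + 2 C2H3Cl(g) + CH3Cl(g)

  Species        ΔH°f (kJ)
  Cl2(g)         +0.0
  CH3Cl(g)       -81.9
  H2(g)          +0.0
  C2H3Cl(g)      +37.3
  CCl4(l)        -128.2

ΔH° = 249.1 kJ

Products: 5/2·(+0.0) + 2·(+37.3) + 1·(-81.9) = -7.3
Reactants: 2·(-128.2) + 3·(+0.0) + 9/2·(+0.0) = -256.4
ΔH° = (-7.3) − (-256.4) = 249.1 kJ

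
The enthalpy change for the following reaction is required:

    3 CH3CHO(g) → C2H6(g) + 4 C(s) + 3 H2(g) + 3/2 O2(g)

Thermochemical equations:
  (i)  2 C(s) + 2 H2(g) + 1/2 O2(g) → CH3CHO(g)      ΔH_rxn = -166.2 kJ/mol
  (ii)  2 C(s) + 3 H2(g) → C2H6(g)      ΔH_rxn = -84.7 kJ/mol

(i) reversed and × 3: (-3)·(-166.2) = +498.6 kJ/mol
(ii) as written: -84.7 kJ/mol
Combining the equations, ΔH_rxn = (-3)·(-166.2) + (1)·(-84.7) = 413.9 kJ/mol

ΔH_rxn = 413.9 kJ/mol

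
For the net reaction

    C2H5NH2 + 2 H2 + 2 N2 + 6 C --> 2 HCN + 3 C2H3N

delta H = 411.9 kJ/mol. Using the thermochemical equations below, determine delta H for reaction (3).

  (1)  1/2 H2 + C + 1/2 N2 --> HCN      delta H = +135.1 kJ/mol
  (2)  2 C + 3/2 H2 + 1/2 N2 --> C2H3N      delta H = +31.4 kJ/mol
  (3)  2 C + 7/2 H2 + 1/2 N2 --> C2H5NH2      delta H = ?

delta H = -47.5 kJ/mol

(1) × 2: (2)·(+135.1) = +270.2 kJ/mol
(2) × 3: (3)·(+31.4) = +94.2 kJ/mol
(3) reversed: contributes −x
+411.9 = (+270.2) + (+94.2) − x
x = (+411.9 − (+364.4)) / (-1) = -47.5 kJ/mol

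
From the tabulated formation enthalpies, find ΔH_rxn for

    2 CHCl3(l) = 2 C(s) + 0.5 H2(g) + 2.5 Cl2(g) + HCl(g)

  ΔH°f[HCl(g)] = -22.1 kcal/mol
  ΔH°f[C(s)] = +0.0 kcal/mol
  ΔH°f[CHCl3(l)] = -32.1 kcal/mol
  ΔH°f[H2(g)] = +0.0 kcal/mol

ΔH_rxn = 42.1 kcal/mol

Products: 2·(+0.0) + 1/2·(+0.0) + 5/2·(+0.0) + 1·(-22.1) = -22.1
Reactants: 2·(-32.1) = -64.2
ΔH_rxn = (-22.1) − (-64.2) = 42.1 kcal/mol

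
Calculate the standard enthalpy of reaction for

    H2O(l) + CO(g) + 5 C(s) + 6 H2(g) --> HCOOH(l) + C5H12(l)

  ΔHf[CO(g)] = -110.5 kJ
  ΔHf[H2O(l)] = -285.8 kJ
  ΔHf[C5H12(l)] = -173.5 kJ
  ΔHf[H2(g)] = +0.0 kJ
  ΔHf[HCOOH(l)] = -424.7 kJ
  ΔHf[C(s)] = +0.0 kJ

Products: 1·(-424.7) + 1·(-173.5) = -598.2
Reactants: 1·(-285.8) + 1·(-110.5) + 5·(+0.0) + 6·(+0.0) = -396.3
ΔH° = (-598.2) − (-396.3) = -201.9 kJ

ΔH° = -201.9 kJ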